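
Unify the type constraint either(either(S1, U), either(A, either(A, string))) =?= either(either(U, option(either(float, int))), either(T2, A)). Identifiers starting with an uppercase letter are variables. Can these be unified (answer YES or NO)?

NO

Decompose either/2: either(S1, U) =?= either(U, option(either(float, int))),  either(A, either(A, string)) =?= either(T2, A).
Decompose either/2: S1 =?= U,  U =?= option(either(float, int)).
Bind S1 := U; no other remaining equation mentions S1.
Bind U := option(either(float, int)); no other remaining equation mentions U. Substituting into the earlier binding gives S1 := option(either(float, int)).
Decompose either/2: A =?= T2,  either(A, string) =?= A.
Bind A := T2; substituting into the remaining equation gives: either(T2, string) =?= T2.
Occurs check fails: T2 occurs in either(T2, string); the equation T2 =?= either(T2, string) has no finite solution.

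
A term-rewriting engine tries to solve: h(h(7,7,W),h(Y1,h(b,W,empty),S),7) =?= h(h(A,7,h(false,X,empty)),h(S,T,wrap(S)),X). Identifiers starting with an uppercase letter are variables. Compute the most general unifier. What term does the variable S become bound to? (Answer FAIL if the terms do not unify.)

FAIL

Decompose h/3: h(7,7,W) =?= h(A,7,h(false,X,empty)),  h(Y1,h(b,W,empty),S) =?= h(S,T,wrap(S)),  7 =?= X.
Decompose h/3: 7 =?= A,  7 =?= 7,  W =?= h(false,X,empty).
Bind A := 7; no other remaining equation mentions A.
Delete trivial equation 7 =?= 7.
Bind W := h(false,X,empty); substituting into the one remaining equation that mentions W gives: h(Y1,h(b,h(false,X,empty),empty),S) =?= h(S,T,wrap(S)).
Decompose h/3: Y1 =?= S,  h(b,h(false,X,empty),empty) =?= T,  S =?= wrap(S).
Bind Y1 := S; no other remaining equation mentions Y1.
Bind T := h(b,h(false,X,empty),empty); no other remaining equation mentions T.
Occurs check fails: S occurs in wrap(S); the equation S =?= wrap(S) has no finite solution.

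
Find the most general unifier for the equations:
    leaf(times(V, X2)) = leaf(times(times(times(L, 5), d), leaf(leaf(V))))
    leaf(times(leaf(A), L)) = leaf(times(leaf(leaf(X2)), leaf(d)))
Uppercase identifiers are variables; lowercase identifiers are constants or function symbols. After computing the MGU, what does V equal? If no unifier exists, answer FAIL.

Decompose leaf/1: times(V, X2) = times(times(times(L, 5), d), leaf(leaf(V))).
Decompose times/2: V = times(times(L, 5), d),  X2 = leaf(leaf(V)).
Bind V := times(times(L, 5), d); substituting into the one remaining equation that mentions V gives: X2 = leaf(leaf(times(times(L, 5), d))).
Bind X2 := leaf(leaf(times(times(L, 5), d))); substituting into the remaining equation gives: leaf(times(leaf(A), L)) = leaf(times(leaf(leaf(leaf(leaf(times(times(L, 5), d))))), leaf(d))).
Decompose leaf/1: times(leaf(A), L) = times(leaf(leaf(leaf(leaf(times(times(L, 5), d))))), leaf(d)).
Decompose times/2: leaf(A) = leaf(leaf(leaf(leaf(times(times(L, 5), d))))),  L = leaf(d).
Decompose leaf/1: A = leaf(leaf(leaf(times(times(L, 5), d)))).
Bind A := leaf(leaf(leaf(times(times(L, 5), d)))); no other remaining equation mentions A.
Bind L := leaf(d). Substituting into the earlier bindings gives V := times(times(leaf(d), 5), d), X2 := leaf(leaf(times(times(leaf(d), 5), d))), A := leaf(leaf(leaf(times(times(leaf(d), 5), d)))).
MGU = { V ↦ times(times(leaf(d), 5), d), X2 ↦ leaf(leaf(times(times(leaf(d), 5), d))), A ↦ leaf(leaf(leaf(times(times(leaf(d), 5), d)))), L ↦ leaf(d) }, so V ↦ times(times(leaf(d), 5), d).

times(times(leaf(d), 5), d)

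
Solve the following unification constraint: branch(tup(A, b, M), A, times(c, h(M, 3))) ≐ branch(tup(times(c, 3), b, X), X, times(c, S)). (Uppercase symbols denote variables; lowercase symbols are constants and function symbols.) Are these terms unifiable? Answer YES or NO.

YES

Decompose branch/3: tup(A, b, M) ≐ tup(times(c, 3), b, X),  A ≐ X,  times(c, h(M, 3)) ≐ times(c, S).
Decompose tup/3: A ≐ times(c, 3),  b ≐ b,  M ≐ X.
Bind A := times(c, 3); substituting into the one remaining equation that mentions A gives: times(c, 3) ≐ X.
Delete trivial equation b ≐ b.
Bind M := X; substituting into the one remaining equation that mentions M gives: times(c, h(X, 3)) ≐ times(c, S).
Bind X := times(c, 3); substituting into the remaining equation gives: times(c, h(times(c, 3), 3)) ≐ times(c, S). Substituting into the earlier binding gives M := times(c, 3).
Decompose times/2: c ≐ c,  h(times(c, 3), 3) ≐ S.
Delete trivial equation c ≐ c.
Bind S := h(times(c, 3), 3).
No equations remain and no clash or occurs-check failure arose, so a unifier exists.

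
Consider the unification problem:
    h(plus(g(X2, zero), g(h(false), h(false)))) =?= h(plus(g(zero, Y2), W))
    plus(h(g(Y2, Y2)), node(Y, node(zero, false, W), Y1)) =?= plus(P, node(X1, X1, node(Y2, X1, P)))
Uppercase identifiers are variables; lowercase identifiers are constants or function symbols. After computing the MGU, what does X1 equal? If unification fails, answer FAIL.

node(zero, false, g(h(false), h(false)))

Decompose h/1: plus(g(X2, zero), g(h(false), h(false))) =?= plus(g(zero, Y2), W).
Decompose plus/2: g(X2, zero) =?= g(zero, Y2),  g(h(false), h(false)) =?= W.
Decompose g/2: X2 =?= zero,  zero =?= Y2.
Bind X2 := zero; no other remaining equation mentions X2.
Bind Y2 := zero; substituting into the one remaining equation that mentions Y2 gives: plus(h(g(zero, zero)), node(Y, node(zero, false, W), Y1)) =?= plus(P, node(X1, X1, node(zero, X1, P))).
Bind W := g(h(false), h(false)); substituting into the remaining equation gives: plus(h(g(zero, zero)), node(Y, node(zero, false, g(h(false), h(false))), Y1)) =?= plus(P, node(X1, X1, node(zero, X1, P))).
Decompose plus/2: h(g(zero, zero)) =?= P,  node(Y, node(zero, false, g(h(false), h(false))), Y1) =?= node(X1, X1, node(zero, X1, P)).
Bind P := h(g(zero, zero)); substituting into the remaining equation gives: node(Y, node(zero, false, g(h(false), h(false))), Y1) =?= node(X1, X1, node(zero, X1, h(g(zero, zero)))).
Decompose node/3: Y =?= X1,  node(zero, false, g(h(false), h(false))) =?= X1,  Y1 =?= node(zero, X1, h(g(zero, zero))).
Bind Y := X1; no other remaining equation mentions Y.
Bind X1 := node(zero, false, g(h(false), h(false))); substituting into the remaining equation gives: Y1 =?= node(zero, node(zero, false, g(h(false), h(false))), h(g(zero, zero))). Substituting into the earlier binding gives Y := node(zero, false, g(h(false), h(false))).
Bind Y1 := node(zero, node(zero, false, g(h(false), h(false))), h(g(zero, zero))).
MGU = { X2 -> zero, Y2 -> zero, W -> g(h(false), h(false)), P -> h(g(zero, zero)), Y -> node(zero, false, g(h(false), h(false))), X1 -> node(zero, false, g(h(false), h(false))), Y1 -> node(zero, node(zero, false, g(h(false), h(false))), h(g(zero, zero))) }, so X1 -> node(zero, false, g(h(false), h(false))).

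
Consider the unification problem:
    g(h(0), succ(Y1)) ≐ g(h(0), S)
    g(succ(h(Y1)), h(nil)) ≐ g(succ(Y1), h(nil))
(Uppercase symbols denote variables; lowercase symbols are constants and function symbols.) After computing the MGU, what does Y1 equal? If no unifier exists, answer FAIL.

FAIL

Decompose g/2: h(0) ≐ h(0),  succ(Y1) ≐ S.
Delete trivial equation h(0) ≐ h(0).
Bind S := succ(Y1); no other remaining equation mentions S.
Decompose g/2: succ(h(Y1)) ≐ succ(Y1),  h(nil) ≐ h(nil).
Decompose succ/1: h(Y1) ≐ Y1.
Occurs check fails: Y1 occurs in h(Y1); the equation Y1 ≐ h(Y1) has no finite solution.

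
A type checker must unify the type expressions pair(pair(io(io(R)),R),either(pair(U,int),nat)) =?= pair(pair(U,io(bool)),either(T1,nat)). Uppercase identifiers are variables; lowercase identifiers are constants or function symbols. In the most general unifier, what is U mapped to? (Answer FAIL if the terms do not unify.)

Decompose pair/2: pair(io(io(R)),R) =?= pair(U,io(bool)),  either(pair(U,int),nat) =?= either(T1,nat).
Decompose pair/2: io(io(R)) =?= U,  R =?= io(bool).
Bind U := io(io(R)); substituting into the one remaining equation that mentions U gives: either(pair(io(io(R)),int),nat) =?= either(T1,nat).
Bind R := io(bool); substituting into the remaining equation gives: either(pair(io(io(io(bool))),int),nat) =?= either(T1,nat). Substituting into the earlier binding gives U := io(io(io(bool))).
Decompose either/2: pair(io(io(io(bool))),int) =?= T1,  nat =?= nat.
Bind T1 := pair(io(io(io(bool))),int); no other remaining equation mentions T1.
Delete trivial equation nat =?= nat.
MGU = { U := io(io(io(bool))), R := io(bool), T1 := pair(io(io(io(bool))),int) }, so U := io(io(io(bool))).

io(io(io(bool)))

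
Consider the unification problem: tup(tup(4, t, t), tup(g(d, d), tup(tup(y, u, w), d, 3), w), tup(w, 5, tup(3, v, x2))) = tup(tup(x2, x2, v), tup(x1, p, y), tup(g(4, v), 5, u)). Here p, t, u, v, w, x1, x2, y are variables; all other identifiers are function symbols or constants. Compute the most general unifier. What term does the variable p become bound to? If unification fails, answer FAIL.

Decompose tup/3: tup(4, t, t) = tup(x2, x2, v),  tup(g(d, d), tup(tup(y, u, w), d, 3), w) = tup(x1, p, y),  tup(w, 5, tup(3, v, x2)) = tup(g(4, v), 5, u).
Decompose tup/3: 4 = x2,  t = x2,  t = v.
Bind x2 := 4; substituting into the 2 remaining equations that mention x2 gives: t = 4,  tup(w, 5, tup(3, v, 4)) = tup(g(4, v), 5, u).
Bind t := 4; substituting into the one remaining equation that mentions t gives: 4 = v.
Bind v := 4; substituting into the one remaining equation that mentions v gives: tup(w, 5, tup(3, 4, 4)) = tup(g(4, 4), 5, u).
Decompose tup/3: g(d, d) = x1,  tup(tup(y, u, w), d, 3) = p,  w = y.
Bind x1 := g(d, d); no other remaining equation mentions x1.
Bind p := tup(tup(y, u, w), d, 3); no other remaining equation mentions p.
Bind w := y; substituting into the remaining equation gives: tup(y, 5, tup(3, 4, 4)) = tup(g(4, 4), 5, u). Substituting into the earlier binding gives p := tup(tup(y, u, y), d, 3).
Decompose tup/3: y = g(4, 4),  5 = 5,  tup(3, 4, 4) = u.
Bind y := g(4, 4); no other remaining equation mentions y. Substituting into the earlier bindings gives p := tup(tup(g(4, 4), u, g(4, 4)), d, 3), w := g(4, 4).
Delete trivial equation 5 = 5.
Bind u := tup(3, 4, 4). Substituting into the earlier binding gives p := tup(tup(g(4, 4), tup(3, 4, 4), g(4, 4)), d, 3).
MGU = { x2 ↦ 4, t ↦ 4, v ↦ 4, x1 ↦ g(d, d), p ↦ tup(tup(g(4, 4), tup(3, 4, 4), g(4, 4)), d, 3), w ↦ g(4, 4), y ↦ g(4, 4), u ↦ tup(3, 4, 4) }, so p ↦ tup(tup(g(4, 4), tup(3, 4, 4), g(4, 4)), d, 3).

tup(tup(g(4, 4), tup(3, 4, 4), g(4, 4)), d, 3)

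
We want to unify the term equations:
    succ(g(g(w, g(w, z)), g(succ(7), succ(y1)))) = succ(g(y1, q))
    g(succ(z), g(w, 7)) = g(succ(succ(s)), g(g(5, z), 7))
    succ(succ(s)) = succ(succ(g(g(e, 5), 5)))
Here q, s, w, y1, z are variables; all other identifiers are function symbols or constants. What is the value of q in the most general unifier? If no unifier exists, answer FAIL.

Decompose succ/1: g(g(w, g(w, z)), g(succ(7), succ(y1))) = g(y1, q).
Decompose g/2: g(w, g(w, z)) = y1,  g(succ(7), succ(y1)) = q.
Bind y1 := g(w, g(w, z)); substituting into the one remaining equation that mentions y1 gives: g(succ(7), succ(g(w, g(w, z)))) = q.
Bind q := g(succ(7), succ(g(w, g(w, z)))); no other remaining equation mentions q.
Decompose g/2: succ(z) = succ(succ(s)),  g(w, 7) = g(g(5, z), 7).
Decompose succ/1: z = succ(s).
Bind z := succ(s); substituting into the one remaining equation that mentions z gives: g(w, 7) = g(g(5, succ(s)), 7). Substituting into the earlier bindings gives y1 := g(w, g(w, succ(s))), q := g(succ(7), succ(g(w, g(w, succ(s))))).
Decompose g/2: w = g(5, succ(s)),  7 = 7.
Bind w := g(5, succ(s)); no other remaining equation mentions w. Substituting into the earlier bindings gives y1 := g(g(5, succ(s)), g(g(5, succ(s)), succ(s))), q := g(succ(7), succ(g(g(5, succ(s)), g(g(5, succ(s)), succ(s))))).
Delete trivial equation 7 = 7.
Decompose succ/1: succ(s) = succ(g(g(e, 5), 5)).
Decompose succ/1: s = g(g(e, 5), 5).
Bind s := g(g(e, 5), 5). Substituting into the earlier bindings gives y1 := g(g(5, succ(g(g(e, 5), 5))), g(g(5, succ(g(g(e, 5), 5))), succ(g(g(e, 5), 5)))), q := g(succ(7), succ(g(g(5, succ(g(g(e, 5), 5))), g(g(5, succ(g(g(e, 5), 5))), succ(g(g(e, 5), 5)))))), z := succ(g(g(e, 5), 5)), w := g(5, succ(g(g(e, 5), 5))).
MGU = { y1 := g(g(5, succ(g(g(e, 5), 5))), g(g(5, succ(g(g(e, 5), 5))), succ(g(g(e, 5), 5)))), q := g(succ(7), succ(g(g(5, succ(g(g(e, 5), 5))), g(g(5, succ(g(g(e, 5), 5))), succ(g(g(e, 5), 5)))))), z := succ(g(g(e, 5), 5)), w := g(5, succ(g(g(e, 5), 5))), s := g(g(e, 5), 5) }, so q := g(succ(7), succ(g(g(5, succ(g(g(e, 5), 5))), g(g(5, succ(g(g(e, 5), 5))), succ(g(g(e, 5), 5)))))).

g(succ(7), succ(g(g(5, succ(g(g(e, 5), 5))), g(g(5, succ(g(g(e, 5), 5))), succ(g(g(e, 5), 5))))))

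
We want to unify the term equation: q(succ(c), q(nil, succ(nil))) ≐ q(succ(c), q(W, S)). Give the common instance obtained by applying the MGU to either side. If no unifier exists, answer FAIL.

q(succ(c), q(nil, succ(nil)))

Decompose q/2: succ(c) ≐ succ(c),  q(nil, succ(nil)) ≐ q(W, S).
Delete trivial equation succ(c) ≐ succ(c).
Decompose q/2: nil ≐ W,  succ(nil) ≐ S.
Bind W := nil; no other remaining equation mentions W.
Bind S := succ(nil).
Applying the MGU to either side gives q(succ(c), q(nil, succ(nil))).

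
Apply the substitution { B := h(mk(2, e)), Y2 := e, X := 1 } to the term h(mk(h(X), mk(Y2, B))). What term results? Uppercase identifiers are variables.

Replace each occurrence of B with h(mk(2, e)).
Replace each occurrence of Y2 with e.
Replace each occurrence of X with 1.
Result: h(mk(h(1), mk(e, h(mk(2, e))))).

h(mk(h(1), mk(e, h(mk(2, e)))))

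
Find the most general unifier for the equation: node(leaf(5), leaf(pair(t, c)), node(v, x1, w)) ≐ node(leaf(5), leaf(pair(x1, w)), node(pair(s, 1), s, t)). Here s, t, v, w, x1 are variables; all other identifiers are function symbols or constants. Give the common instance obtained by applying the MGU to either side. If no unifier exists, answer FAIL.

node(leaf(5), leaf(pair(c, c)), node(pair(c, 1), c, c))

Decompose node/3: leaf(5) ≐ leaf(5),  leaf(pair(t, c)) ≐ leaf(pair(x1, w)),  node(v, x1, w) ≐ node(pair(s, 1), s, t).
Delete trivial equation leaf(5) ≐ leaf(5).
Decompose leaf/1: pair(t, c) ≐ pair(x1, w).
Decompose pair/2: t ≐ x1,  c ≐ w.
Bind t := x1; substituting into the one remaining equation that mentions t gives: node(v, x1, w) ≐ node(pair(s, 1), s, x1).
Bind w := c; substituting into the remaining equation gives: node(v, x1, c) ≐ node(pair(s, 1), s, x1).
Decompose node/3: v ≐ pair(s, 1),  x1 ≐ s,  c ≐ x1.
Bind v := pair(s, 1); no other remaining equation mentions v.
Bind x1 := s; substituting into the remaining equation gives: c ≐ s. Substituting into the earlier binding gives t := s.
Bind s := c. Substituting into the earlier bindings gives t := c, v := pair(c, 1), x1 := c.
Applying the MGU to either side gives node(leaf(5), leaf(pair(c, c)), node(pair(c, 1), c, c)).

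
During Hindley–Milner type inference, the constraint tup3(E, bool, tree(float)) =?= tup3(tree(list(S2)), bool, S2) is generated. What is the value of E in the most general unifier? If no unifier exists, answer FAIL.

tree(list(tree(float)))

Decompose tup3/3: E =?= tree(list(S2)),  bool =?= bool,  tree(float) =?= S2.
Bind E := tree(list(S2)); no other remaining equation mentions E.
Delete trivial equation bool =?= bool.
Bind S2 := tree(float). Substituting into the earlier binding gives E := tree(list(tree(float))).
MGU = { E ↦ tree(list(tree(float))), S2 ↦ tree(float) }, so E ↦ tree(list(tree(float))).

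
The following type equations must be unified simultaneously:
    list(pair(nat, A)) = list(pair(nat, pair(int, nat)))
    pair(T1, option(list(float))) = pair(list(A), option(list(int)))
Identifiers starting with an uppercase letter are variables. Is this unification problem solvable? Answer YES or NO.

NO

Decompose list/1: pair(nat, A) = pair(nat, pair(int, nat)).
Decompose pair/2: nat = nat,  A = pair(int, nat).
Delete trivial equation nat = nat.
Bind A := pair(int, nat); substituting into the remaining equation gives: pair(T1, option(list(float))) = pair(list(pair(int, nat)), option(list(int))).
Decompose pair/2: T1 = list(pair(int, nat)),  option(list(float)) = option(list(int)).
Bind T1 := list(pair(int, nat)); no other remaining equation mentions T1.
Decompose option/1: list(float) = list(int).
Decompose list/1: float = int.
Clash: constants float and int differ; no unifier exists.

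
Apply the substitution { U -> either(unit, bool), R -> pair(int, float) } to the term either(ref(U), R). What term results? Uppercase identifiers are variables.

either(ref(either(unit, bool)), pair(int, float))

Replace each occurrence of U with either(unit, bool).
Replace each occurrence of R with pair(int, float).
Result: either(ref(either(unit, bool)), pair(int, float)).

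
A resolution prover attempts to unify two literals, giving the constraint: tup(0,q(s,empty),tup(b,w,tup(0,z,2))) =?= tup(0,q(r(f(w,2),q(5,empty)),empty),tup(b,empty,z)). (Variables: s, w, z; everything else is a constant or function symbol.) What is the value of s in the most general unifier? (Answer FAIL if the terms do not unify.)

Decompose tup/3: 0 =?= 0,  q(s,empty) =?= q(r(f(w,2),q(5,empty)),empty),  tup(b,w,tup(0,z,2)) =?= tup(b,empty,z).
Delete trivial equation 0 =?= 0.
Decompose q/2: s =?= r(f(w,2),q(5,empty)),  empty =?= empty.
Bind s := r(f(w,2),q(5,empty)); no other remaining equation mentions s.
Delete trivial equation empty =?= empty.
Decompose tup/3: b =?= b,  w =?= empty,  tup(0,z,2) =?= z.
Delete trivial equation b =?= b.
Bind w := empty; no other remaining equation mentions w. Substituting into the earlier binding gives s := r(f(empty,2),q(5,empty)).
Occurs check fails: z occurs in tup(0,z,2); the equation z =?= tup(0,z,2) has no finite solution.

FAIL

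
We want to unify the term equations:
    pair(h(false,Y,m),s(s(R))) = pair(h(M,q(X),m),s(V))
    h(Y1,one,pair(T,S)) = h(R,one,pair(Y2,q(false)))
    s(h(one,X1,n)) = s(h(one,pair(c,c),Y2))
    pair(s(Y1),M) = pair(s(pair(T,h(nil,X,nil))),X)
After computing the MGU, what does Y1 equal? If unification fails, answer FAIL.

pair(n,h(nil,false,nil))

Decompose pair/2: h(false,Y,m) = h(M,q(X),m),  s(s(R)) = s(V).
Decompose h/3: false = M,  Y = q(X),  m = m.
Bind M := false; substituting into the one remaining equation that mentions M gives: pair(s(Y1),false) = pair(s(pair(T,h(nil,X,nil))),X).
Bind Y := q(X); no other remaining equation mentions Y.
Delete trivial equation m = m.
Decompose s/1: s(R) = V.
Bind V := s(R); no other remaining equation mentions V.
Decompose h/3: Y1 = R,  one = one,  pair(T,S) = pair(Y2,q(false)).
Bind Y1 := R; substituting into the one remaining equation that mentions Y1 gives: pair(s(R),false) = pair(s(pair(T,h(nil,X,nil))),X).
Delete trivial equation one = one.
Decompose pair/2: T = Y2,  S = q(false).
Bind T := Y2; substituting into the one remaining equation that mentions T gives: pair(s(R),false) = pair(s(pair(Y2,h(nil,X,nil))),X).
Bind S := q(false); no other remaining equation mentions S.
Decompose s/1: h(one,X1,n) = h(one,pair(c,c),Y2).
Decompose h/3: one = one,  X1 = pair(c,c),  n = Y2.
Delete trivial equation one = one.
Bind X1 := pair(c,c); no other remaining equation mentions X1.
Bind Y2 := n; substituting into the remaining equation gives: pair(s(R),false) = pair(s(pair(n,h(nil,X,nil))),X). Substituting into the earlier binding gives T := n.
Decompose pair/2: s(R) = s(pair(n,h(nil,X,nil))),  false = X.
Decompose s/1: R = pair(n,h(nil,X,nil)).
Bind R := pair(n,h(nil,X,nil)); no other remaining equation mentions R. Substituting into the earlier bindings gives V := s(pair(n,h(nil,X,nil))), Y1 := pair(n,h(nil,X,nil)).
Bind X := false. Substituting into the earlier bindings gives Y := q(false), V := s(pair(n,h(nil,false,nil))), Y1 := pair(n,h(nil,false,nil)), R := pair(n,h(nil,false,nil)).
MGU = { M := false, Y := q(false), V := s(pair(n,h(nil,false,nil))), Y1 := pair(n,h(nil,false,nil)), T := n, S := q(false), X1 := pair(c,c), Y2 := n, R := pair(n,h(nil,false,nil)), X := false }, so Y1 := pair(n,h(nil,false,nil)).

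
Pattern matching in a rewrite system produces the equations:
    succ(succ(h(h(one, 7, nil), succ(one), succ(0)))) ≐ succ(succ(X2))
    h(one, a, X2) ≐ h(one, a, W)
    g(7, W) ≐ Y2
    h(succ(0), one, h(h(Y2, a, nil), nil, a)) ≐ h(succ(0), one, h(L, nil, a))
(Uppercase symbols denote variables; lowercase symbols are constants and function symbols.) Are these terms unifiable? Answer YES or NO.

YES

Decompose succ/1: succ(h(h(one, 7, nil), succ(one), succ(0))) ≐ succ(X2).
Decompose succ/1: h(h(one, 7, nil), succ(one), succ(0)) ≐ X2.
Bind X2 := h(h(one, 7, nil), succ(one), succ(0)); substituting into the one remaining equation that mentions X2 gives: h(one, a, h(h(one, 7, nil), succ(one), succ(0))) ≐ h(one, a, W).
Decompose h/3: one ≐ one,  a ≐ a,  h(h(one, 7, nil), succ(one), succ(0)) ≐ W.
Delete trivial equation one ≐ one.
Delete trivial equation a ≐ a.
Bind W := h(h(one, 7, nil), succ(one), succ(0)); substituting into the one remaining equation that mentions W gives: g(7, h(h(one, 7, nil), succ(one), succ(0))) ≐ Y2.
Bind Y2 := g(7, h(h(one, 7, nil), succ(one), succ(0))); substituting into the remaining equation gives: h(succ(0), one, h(h(g(7, h(h(one, 7, nil), succ(one), succ(0))), a, nil), nil, a)) ≐ h(succ(0), one, h(L, nil, a)).
Decompose h/3: succ(0) ≐ succ(0),  one ≐ one,  h(h(g(7, h(h(one, 7, nil), succ(one), succ(0))), a, nil), nil, a) ≐ h(L, nil, a).
Delete trivial equation succ(0) ≐ succ(0).
Delete trivial equation one ≐ one.
Decompose h/3: h(g(7, h(h(one, 7, nil), succ(one), succ(0))), a, nil) ≐ L,  nil ≐ nil,  a ≐ a.
Bind L := h(g(7, h(h(one, 7, nil), succ(one), succ(0))), a, nil); no other remaining equation mentions L.
Delete trivial equation nil ≐ nil.
Delete trivial equation a ≐ a.
No equations remain and no clash or occurs-check failure arose, so a unifier exists.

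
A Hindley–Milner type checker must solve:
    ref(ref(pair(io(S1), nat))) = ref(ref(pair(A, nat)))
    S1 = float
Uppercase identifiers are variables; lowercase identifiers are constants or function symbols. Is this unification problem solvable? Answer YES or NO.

Decompose ref/1: ref(pair(io(S1), nat)) = ref(pair(A, nat)).
Decompose ref/1: pair(io(S1), nat) = pair(A, nat).
Decompose pair/2: io(S1) = A,  nat = nat.
Bind A := io(S1); no other remaining equation mentions A.
Delete trivial equation nat = nat.
Bind S1 := float. Substituting into the earlier binding gives A := io(float).
No equations remain and no clash or occurs-check failure arose, so a unifier exists.

YES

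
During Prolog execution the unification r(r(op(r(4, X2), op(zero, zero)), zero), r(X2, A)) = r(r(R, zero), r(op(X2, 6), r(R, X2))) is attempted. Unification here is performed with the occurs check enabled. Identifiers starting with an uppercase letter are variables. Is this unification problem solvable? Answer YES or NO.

NO

Decompose r/2: r(op(r(4, X2), op(zero, zero)), zero) = r(R, zero),  r(X2, A) = r(op(X2, 6), r(R, X2)).
Decompose r/2: op(r(4, X2), op(zero, zero)) = R,  zero = zero.
Bind R := op(r(4, X2), op(zero, zero)); substituting into the one remaining equation that mentions R gives: r(X2, A) = r(op(X2, 6), r(op(r(4, X2), op(zero, zero)), X2)).
Delete trivial equation zero = zero.
Decompose r/2: X2 = op(X2, 6),  A = r(op(r(4, X2), op(zero, zero)), X2).
Occurs check fails: X2 occurs in op(X2, 6); the equation X2 = op(X2, 6) has no finite solution.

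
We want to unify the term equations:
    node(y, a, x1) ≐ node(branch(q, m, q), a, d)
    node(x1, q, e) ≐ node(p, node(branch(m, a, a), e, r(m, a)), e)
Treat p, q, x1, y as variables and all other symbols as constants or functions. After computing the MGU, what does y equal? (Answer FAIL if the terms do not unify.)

branch(node(branch(m, a, a), e, r(m, a)), m, node(branch(m, a, a), e, r(m, a)))

Decompose node/3: y ≐ branch(q, m, q),  a ≐ a,  x1 ≐ d.
Bind y := branch(q, m, q); no other remaining equation mentions y.
Delete trivial equation a ≐ a.
Bind x1 := d; substituting into the remaining equation gives: node(d, q, e) ≐ node(p, node(branch(m, a, a), e, r(m, a)), e).
Decompose node/3: d ≐ p,  q ≐ node(branch(m, a, a), e, r(m, a)),  e ≐ e.
Bind p := d; no other remaining equation mentions p.
Bind q := node(branch(m, a, a), e, r(m, a)); no other remaining equation mentions q. Substituting into the earlier binding gives y := branch(node(branch(m, a, a), e, r(m, a)), m, node(branch(m, a, a), e, r(m, a))).
Delete trivial equation e ≐ e.
MGU = { y := branch(node(branch(m, a, a), e, r(m, a)), m, node(branch(m, a, a), e, r(m, a))), x1 := d, p := d, q := node(branch(m, a, a), e, r(m, a)) }, so y := branch(node(branch(m, a, a), e, r(m, a)), m, node(branch(m, a, a), e, r(m, a))).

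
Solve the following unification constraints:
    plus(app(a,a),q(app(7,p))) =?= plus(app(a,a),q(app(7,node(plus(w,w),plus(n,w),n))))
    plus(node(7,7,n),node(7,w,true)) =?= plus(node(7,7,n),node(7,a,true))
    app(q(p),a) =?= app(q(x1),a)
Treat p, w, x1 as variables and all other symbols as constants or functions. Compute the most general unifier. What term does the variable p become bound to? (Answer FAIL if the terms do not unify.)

Decompose plus/2: app(a,a) =?= app(a,a),  q(app(7,p)) =?= q(app(7,node(plus(w,w),plus(n,w),n))).
Delete trivial equation app(a,a) =?= app(a,a).
Decompose q/1: app(7,p) =?= app(7,node(plus(w,w),plus(n,w),n)).
Decompose app/2: 7 =?= 7,  p =?= node(plus(w,w),plus(n,w),n).
Delete trivial equation 7 =?= 7.
Bind p := node(plus(w,w),plus(n,w),n); substituting into the one remaining equation that mentions p gives: app(q(node(plus(w,w),plus(n,w),n)),a) =?= app(q(x1),a).
Decompose plus/2: node(7,7,n) =?= node(7,7,n),  node(7,w,true) =?= node(7,a,true).
Delete trivial equation node(7,7,n) =?= node(7,7,n).
Decompose node/3: 7 =?= 7,  w =?= a,  true =?= true.
Delete trivial equation 7 =?= 7.
Bind w := a; substituting into the one remaining equation that mentions w gives: app(q(node(plus(a,a),plus(n,a),n)),a) =?= app(q(x1),a). Substituting into the earlier binding gives p := node(plus(a,a),plus(n,a),n).
Delete trivial equation true =?= true.
Decompose app/2: q(node(plus(a,a),plus(n,a),n)) =?= q(x1),  a =?= a.
Decompose q/1: node(plus(a,a),plus(n,a),n) =?= x1.
Bind x1 := node(plus(a,a),plus(n,a),n); no other remaining equation mentions x1.
Delete trivial equation a =?= a.
MGU = { p := node(plus(a,a),plus(n,a),n), w := a, x1 := node(plus(a,a),plus(n,a),n) }, so p := node(plus(a,a),plus(n,a),n).

node(plus(a,a),plus(n,a),n)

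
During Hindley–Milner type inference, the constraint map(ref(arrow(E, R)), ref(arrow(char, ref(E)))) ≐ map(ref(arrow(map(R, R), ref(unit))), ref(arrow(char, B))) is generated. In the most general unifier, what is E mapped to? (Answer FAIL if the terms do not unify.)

Decompose map/2: ref(arrow(E, R)) ≐ ref(arrow(map(R, R), ref(unit))),  ref(arrow(char, ref(E))) ≐ ref(arrow(char, B)).
Decompose ref/1: arrow(E, R) ≐ arrow(map(R, R), ref(unit)).
Decompose arrow/2: E ≐ map(R, R),  R ≐ ref(unit).
Bind E := map(R, R); substituting into the one remaining equation that mentions E gives: ref(arrow(char, ref(map(R, R)))) ≐ ref(arrow(char, B)).
Bind R := ref(unit); substituting into the remaining equation gives: ref(arrow(char, ref(map(ref(unit), ref(unit))))) ≐ ref(arrow(char, B)). Substituting into the earlier binding gives E := map(ref(unit), ref(unit)).
Decompose ref/1: arrow(char, ref(map(ref(unit), ref(unit)))) ≐ arrow(char, B).
Decompose arrow/2: char ≐ char,  ref(map(ref(unit), ref(unit))) ≐ B.
Delete trivial equation char ≐ char.
Bind B := ref(map(ref(unit), ref(unit))).
MGU = { E ↦ map(ref(unit), ref(unit)), R ↦ ref(unit), B ↦ ref(map(ref(unit), ref(unit))) }, so E ↦ map(ref(unit), ref(unit)).

map(ref(unit), ref(unit))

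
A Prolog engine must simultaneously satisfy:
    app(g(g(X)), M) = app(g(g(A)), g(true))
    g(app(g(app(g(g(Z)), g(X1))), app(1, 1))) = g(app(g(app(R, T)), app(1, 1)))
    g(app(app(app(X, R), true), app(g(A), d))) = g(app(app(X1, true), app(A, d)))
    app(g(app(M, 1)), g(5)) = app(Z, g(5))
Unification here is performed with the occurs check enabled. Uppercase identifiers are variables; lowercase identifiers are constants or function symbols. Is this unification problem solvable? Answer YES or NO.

NO

Decompose app/2: g(g(X)) = g(g(A)),  M = g(true).
Decompose g/1: g(X) = g(A).
Decompose g/1: X = A.
Bind X := A; substituting into the one remaining equation that mentions X gives: g(app(app(app(A, R), true), app(g(A), d))) = g(app(app(X1, true), app(A, d))).
Bind M := g(true); substituting into the one remaining equation that mentions M gives: app(g(app(g(true), 1)), g(5)) = app(Z, g(5)).
Decompose g/1: app(g(app(g(g(Z)), g(X1))), app(1, 1)) = app(g(app(R, T)), app(1, 1)).
Decompose app/2: g(app(g(g(Z)), g(X1))) = g(app(R, T)),  app(1, 1) = app(1, 1).
Decompose g/1: app(g(g(Z)), g(X1)) = app(R, T).
Decompose app/2: g(g(Z)) = R,  g(X1) = T.
Bind R := g(g(Z)); substituting into the one remaining equation that mentions R gives: g(app(app(app(A, g(g(Z))), true), app(g(A), d))) = g(app(app(X1, true), app(A, d))).
Bind T := g(X1); no other remaining equation mentions T.
Delete trivial equation app(1, 1) = app(1, 1).
Decompose g/1: app(app(app(A, g(g(Z))), true), app(g(A), d)) = app(app(X1, true), app(A, d)).
Decompose app/2: app(app(A, g(g(Z))), true) = app(X1, true),  app(g(A), d) = app(A, d).
Decompose app/2: app(A, g(g(Z))) = X1,  true = true.
Bind X1 := app(A, g(g(Z))); no other remaining equation mentions X1. Substituting into the earlier binding gives T := g(app(A, g(g(Z)))).
Delete trivial equation true = true.
Decompose app/2: g(A) = A,  d = d.
Occurs check fails: A occurs in g(A); the equation A = g(A) has no finite solution.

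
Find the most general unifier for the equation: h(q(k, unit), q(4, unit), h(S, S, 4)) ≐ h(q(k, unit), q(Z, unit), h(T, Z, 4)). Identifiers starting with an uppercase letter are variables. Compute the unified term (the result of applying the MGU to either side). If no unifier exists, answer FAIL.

Decompose h/3: q(k, unit) ≐ q(k, unit),  q(4, unit) ≐ q(Z, unit),  h(S, S, 4) ≐ h(T, Z, 4).
Delete trivial equation q(k, unit) ≐ q(k, unit).
Decompose q/2: 4 ≐ Z,  unit ≐ unit.
Bind Z := 4; substituting into the one remaining equation that mentions Z gives: h(S, S, 4) ≐ h(T, 4, 4).
Delete trivial equation unit ≐ unit.
Decompose h/3: S ≐ T,  S ≐ 4,  4 ≐ 4.
Bind S := T; substituting into the one remaining equation that mentions S gives: T ≐ 4.
Bind T := 4; no other remaining equation mentions T. Substituting into the earlier binding gives S := 4.
Delete trivial equation 4 ≐ 4.
Applying the MGU to either side gives h(q(k, unit), q(4, unit), h(4, 4, 4)).

h(q(k, unit), q(4, unit), h(4, 4, 4))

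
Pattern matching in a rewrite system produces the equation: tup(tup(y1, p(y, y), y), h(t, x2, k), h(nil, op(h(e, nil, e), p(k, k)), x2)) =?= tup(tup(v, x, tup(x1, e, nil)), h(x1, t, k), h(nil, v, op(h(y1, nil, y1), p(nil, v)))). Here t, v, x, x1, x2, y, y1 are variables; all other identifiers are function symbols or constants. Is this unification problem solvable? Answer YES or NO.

Decompose tup/3: tup(y1, p(y, y), y) =?= tup(v, x, tup(x1, e, nil)),  h(t, x2, k) =?= h(x1, t, k),  h(nil, op(h(e, nil, e), p(k, k)), x2) =?= h(nil, v, op(h(y1, nil, y1), p(nil, v))).
Decompose tup/3: y1 =?= v,  p(y, y) =?= x,  y =?= tup(x1, e, nil).
Bind y1 := v; substituting into the one remaining equation that mentions y1 gives: h(nil, op(h(e, nil, e), p(k, k)), x2) =?= h(nil, v, op(h(v, nil, v), p(nil, v))).
Bind x := p(y, y); no other remaining equation mentions x.
Bind y := tup(x1, e, nil); no other remaining equation mentions y. Substituting into the earlier binding gives x := p(tup(x1, e, nil), tup(x1, e, nil)).
Decompose h/3: t =?= x1,  x2 =?= t,  k =?= k.
Bind t := x1; substituting into the one remaining equation that mentions t gives: x2 =?= x1.
Bind x2 := x1; substituting into the one remaining equation that mentions x2 gives: h(nil, op(h(e, nil, e), p(k, k)), x1) =?= h(nil, v, op(h(v, nil, v), p(nil, v))).
Delete trivial equation k =?= k.
Decompose h/3: nil =?= nil,  op(h(e, nil, e), p(k, k)) =?= v,  x1 =?= op(h(v, nil, v), p(nil, v)).
Delete trivial equation nil =?= nil.
Bind v := op(h(e, nil, e), p(k, k)); substituting into the remaining equation gives: x1 =?= op(h(op(h(e, nil, e), p(k, k)), nil, op(h(e, nil, e), p(k, k))), p(nil, op(h(e, nil, e), p(k, k)))). Substituting into the earlier binding gives y1 := op(h(e, nil, e), p(k, k)).
Bind x1 := op(h(op(h(e, nil, e), p(k, k)), nil, op(h(e, nil, e), p(k, k))), p(nil, op(h(e, nil, e), p(k, k)))). Substituting into the earlier bindings gives x := p(tup(op(h(op(h(e, nil, e), p(k, k)), nil, op(h(e, nil, e), p(k, k))), p(nil, op(h(e, nil, e), p(k, k)))), e, nil), tup(op(h(op(h(e, nil, e), p(k, k)), nil, op(h(e, nil, e), p(k, k))), p(nil, op(h(e, nil, e), p(k, k)))), e, nil)), y := tup(op(h(op(h(e, nil, e), p(k, k)), nil, op(h(e, nil, e), p(k, k))), p(nil, op(h(e, nil, e), p(k, k)))), e, nil), t := op(h(op(h(e, nil, e), p(k, k)), nil, op(h(e, nil, e), p(k, k))), p(nil, op(h(e, nil, e), p(k, k)))), x2 := op(h(op(h(e, nil, e), p(k, k)), nil, op(h(e, nil, e), p(k, k))), p(nil, op(h(e, nil, e), p(k, k)))).
No equations remain and no clash or occurs-check failure arose, so a unifier exists.

YES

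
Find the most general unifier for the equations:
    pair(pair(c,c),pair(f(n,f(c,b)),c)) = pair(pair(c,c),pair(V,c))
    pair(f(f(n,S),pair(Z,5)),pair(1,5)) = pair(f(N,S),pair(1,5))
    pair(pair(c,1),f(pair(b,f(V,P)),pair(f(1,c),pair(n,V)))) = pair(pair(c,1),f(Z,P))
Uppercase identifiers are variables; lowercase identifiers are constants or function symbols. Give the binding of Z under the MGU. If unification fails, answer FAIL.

pair(b,f(f(n,f(c,b)),pair(f(1,c),pair(n,f(n,f(c,b))))))

Decompose pair/2: pair(c,c) = pair(c,c),  pair(f(n,f(c,b)),c) = pair(V,c).
Delete trivial equation pair(c,c) = pair(c,c).
Decompose pair/2: f(n,f(c,b)) = V,  c = c.
Bind V := f(n,f(c,b)); substituting into the one remaining equation that mentions V gives: pair(pair(c,1),f(pair(b,f(f(n,f(c,b)),P)),pair(f(1,c),pair(n,f(n,f(c,b)))))) = pair(pair(c,1),f(Z,P)).
Delete trivial equation c = c.
Decompose pair/2: f(f(n,S),pair(Z,5)) = f(N,S),  pair(1,5) = pair(1,5).
Decompose f/2: f(n,S) = N,  pair(Z,5) = S.
Bind N := f(n,S); no other remaining equation mentions N.
Bind S := pair(Z,5); no other remaining equation mentions S. Substituting into the earlier binding gives N := f(n,pair(Z,5)).
Delete trivial equation pair(1,5) = pair(1,5).
Decompose pair/2: pair(c,1) = pair(c,1),  f(pair(b,f(f(n,f(c,b)),P)),pair(f(1,c),pair(n,f(n,f(c,b))))) = f(Z,P).
Delete trivial equation pair(c,1) = pair(c,1).
Decompose f/2: pair(b,f(f(n,f(c,b)),P)) = Z,  pair(f(1,c),pair(n,f(n,f(c,b)))) = P.
Bind Z := pair(b,f(f(n,f(c,b)),P)); no other remaining equation mentions Z. Substituting into the earlier bindings gives N := f(n,pair(pair(b,f(f(n,f(c,b)),P)),5)), S := pair(pair(b,f(f(n,f(c,b)),P)),5).
Bind P := pair(f(1,c),pair(n,f(n,f(c,b)))). Substituting into the earlier bindings gives N := f(n,pair(pair(b,f(f(n,f(c,b)),pair(f(1,c),pair(n,f(n,f(c,b)))))),5)), S := pair(pair(b,f(f(n,f(c,b)),pair(f(1,c),pair(n,f(n,f(c,b)))))),5), Z := pair(b,f(f(n,f(c,b)),pair(f(1,c),pair(n,f(n,f(c,b)))))).
MGU = { V := f(n,f(c,b)), N := f(n,pair(pair(b,f(f(n,f(c,b)),pair(f(1,c),pair(n,f(n,f(c,b)))))),5)), S := pair(pair(b,f(f(n,f(c,b)),pair(f(1,c),pair(n,f(n,f(c,b)))))),5), Z := pair(b,f(f(n,f(c,b)),pair(f(1,c),pair(n,f(n,f(c,b)))))), P := pair(f(1,c),pair(n,f(n,f(c,b)))) }, so Z := pair(b,f(f(n,f(c,b)),pair(f(1,c),pair(n,f(n,f(c,b)))))).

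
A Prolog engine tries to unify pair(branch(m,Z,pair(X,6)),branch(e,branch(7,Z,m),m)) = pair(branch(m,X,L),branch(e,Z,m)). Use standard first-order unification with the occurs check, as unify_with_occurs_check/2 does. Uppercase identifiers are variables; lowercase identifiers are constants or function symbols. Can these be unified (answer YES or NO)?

Decompose pair/2: branch(m,Z,pair(X,6)) = branch(m,X,L),  branch(e,branch(7,Z,m),m) = branch(e,Z,m).
Decompose branch/3: m = m,  Z = X,  pair(X,6) = L.
Delete trivial equation m = m.
Bind Z := X; substituting into the one remaining equation that mentions Z gives: branch(e,branch(7,X,m),m) = branch(e,X,m).
Bind L := pair(X,6); no other remaining equation mentions L.
Decompose branch/3: e = e,  branch(7,X,m) = X,  m = m.
Delete trivial equation e = e.
Occurs check fails: X occurs in branch(7,X,m); the equation X = branch(7,X,m) has no finite solution.

NO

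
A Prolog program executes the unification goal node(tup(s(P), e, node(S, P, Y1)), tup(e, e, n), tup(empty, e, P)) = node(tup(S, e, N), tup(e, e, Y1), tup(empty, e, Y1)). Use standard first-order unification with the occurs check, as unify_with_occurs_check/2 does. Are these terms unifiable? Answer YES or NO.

YES

Decompose node/3: tup(s(P), e, node(S, P, Y1)) = tup(S, e, N),  tup(e, e, n) = tup(e, e, Y1),  tup(empty, e, P) = tup(empty, e, Y1).
Decompose tup/3: s(P) = S,  e = e,  node(S, P, Y1) = N.
Bind S := s(P); substituting into the one remaining equation that mentions S gives: node(s(P), P, Y1) = N.
Delete trivial equation e = e.
Bind N := node(s(P), P, Y1); no other remaining equation mentions N.
Decompose tup/3: e = e,  e = e,  n = Y1.
Delete trivial equation e = e.
Delete trivial equation e = e.
Bind Y1 := n; substituting into the remaining equation gives: tup(empty, e, P) = tup(empty, e, n). Substituting into the earlier binding gives N := node(s(P), P, n).
Decompose tup/3: empty = empty,  e = e,  P = n.
Delete trivial equation empty = empty.
Delete trivial equation e = e.
Bind P := n. Substituting into the earlier bindings gives S := s(n), N := node(s(n), n, n).
No equations remain and no clash or occurs-check failure arose, so a unifier exists.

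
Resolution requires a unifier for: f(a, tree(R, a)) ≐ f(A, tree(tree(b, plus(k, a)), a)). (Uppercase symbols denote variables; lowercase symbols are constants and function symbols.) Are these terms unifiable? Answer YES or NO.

YES

Decompose f/2: a ≐ A,  tree(R, a) ≐ tree(tree(b, plus(k, a)), a).
Bind A := a; no other remaining equation mentions A.
Decompose tree/2: R ≐ tree(b, plus(k, a)),  a ≐ a.
Bind R := tree(b, plus(k, a)); no other remaining equation mentions R.
Delete trivial equation a ≐ a.
No equations remain and no clash or occurs-check failure arose, so a unifier exists.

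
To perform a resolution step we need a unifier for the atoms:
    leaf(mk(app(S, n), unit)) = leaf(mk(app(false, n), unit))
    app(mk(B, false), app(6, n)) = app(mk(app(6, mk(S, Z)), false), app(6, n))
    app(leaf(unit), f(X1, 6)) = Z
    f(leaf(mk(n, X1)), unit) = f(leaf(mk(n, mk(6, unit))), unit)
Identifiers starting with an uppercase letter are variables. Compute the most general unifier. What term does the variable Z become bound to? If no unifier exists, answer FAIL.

app(leaf(unit), f(mk(6, unit), 6))

Decompose leaf/1: mk(app(S, n), unit) = mk(app(false, n), unit).
Decompose mk/2: app(S, n) = app(false, n),  unit = unit.
Decompose app/2: S = false,  n = n.
Bind S := false; substituting into the one remaining equation that mentions S gives: app(mk(B, false), app(6, n)) = app(mk(app(6, mk(false, Z)), false), app(6, n)).
Delete trivial equation n = n.
Delete trivial equation unit = unit.
Decompose app/2: mk(B, false) = mk(app(6, mk(false, Z)), false),  app(6, n) = app(6, n).
Decompose mk/2: B = app(6, mk(false, Z)),  false = false.
Bind B := app(6, mk(false, Z)); no other remaining equation mentions B.
Delete trivial equation false = false.
Delete trivial equation app(6, n) = app(6, n).
Bind Z := app(leaf(unit), f(X1, 6)); no other remaining equation mentions Z. Substituting into the earlier binding gives B := app(6, mk(false, app(leaf(unit), f(X1, 6)))).
Decompose f/2: leaf(mk(n, X1)) = leaf(mk(n, mk(6, unit))),  unit = unit.
Decompose leaf/1: mk(n, X1) = mk(n, mk(6, unit)).
Decompose mk/2: n = n,  X1 = mk(6, unit).
Delete trivial equation n = n.
Bind X1 := mk(6, unit); no other remaining equation mentions X1. Substituting into the earlier bindings gives B := app(6, mk(false, app(leaf(unit), f(mk(6, unit), 6)))), Z := app(leaf(unit), f(mk(6, unit), 6)).
Delete trivial equation unit = unit.
MGU = { S ↦ false, B ↦ app(6, mk(false, app(leaf(unit), f(mk(6, unit), 6)))), Z ↦ app(leaf(unit), f(mk(6, unit), 6)), X1 ↦ mk(6, unit) }, so Z ↦ app(leaf(unit), f(mk(6, unit), 6)).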